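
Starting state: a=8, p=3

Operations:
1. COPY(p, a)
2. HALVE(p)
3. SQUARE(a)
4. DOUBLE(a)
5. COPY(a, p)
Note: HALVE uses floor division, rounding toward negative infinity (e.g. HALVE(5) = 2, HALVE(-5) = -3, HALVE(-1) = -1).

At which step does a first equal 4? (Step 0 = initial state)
Step 5

Tracing a:
Initial: a = 8
After step 1: a = 8
After step 2: a = 8
After step 3: a = 64
After step 4: a = 128
After step 5: a = 4 ← first occurrence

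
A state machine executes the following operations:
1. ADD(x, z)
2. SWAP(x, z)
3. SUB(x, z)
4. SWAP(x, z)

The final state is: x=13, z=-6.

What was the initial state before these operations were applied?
x=6, z=7

Working backwards:
Final state: x=13, z=-6
Before step 4 (SWAP(x, z)): x=-6, z=13
Before step 3 (SUB(x, z)): x=7, z=13
Before step 2 (SWAP(x, z)): x=13, z=7
Before step 1 (ADD(x, z)): x=6, z=7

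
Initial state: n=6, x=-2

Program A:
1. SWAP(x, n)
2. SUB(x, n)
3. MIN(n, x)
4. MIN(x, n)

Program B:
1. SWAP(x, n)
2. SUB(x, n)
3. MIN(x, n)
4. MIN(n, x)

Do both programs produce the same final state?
Yes

Program A final state: n=-2, x=-2
Program B final state: n=-2, x=-2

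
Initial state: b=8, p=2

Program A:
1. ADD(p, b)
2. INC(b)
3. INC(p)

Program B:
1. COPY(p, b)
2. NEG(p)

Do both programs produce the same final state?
No

Program A final state: b=9, p=11
Program B final state: b=8, p=-8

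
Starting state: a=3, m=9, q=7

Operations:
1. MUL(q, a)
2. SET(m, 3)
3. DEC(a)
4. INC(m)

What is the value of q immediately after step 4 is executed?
q = 21

Tracing q through execution:
Initial: q = 7
After step 1 (MUL(q, a)): q = 21
After step 2 (SET(m, 3)): q = 21
After step 3 (DEC(a)): q = 21
After step 4 (INC(m)): q = 21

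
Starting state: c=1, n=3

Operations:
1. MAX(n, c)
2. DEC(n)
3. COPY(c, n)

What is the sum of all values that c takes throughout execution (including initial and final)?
5

Values of c at each step:
Initial: c = 1
After step 1: c = 1
After step 2: c = 1
After step 3: c = 2
Sum = 1 + 1 + 1 + 2 = 5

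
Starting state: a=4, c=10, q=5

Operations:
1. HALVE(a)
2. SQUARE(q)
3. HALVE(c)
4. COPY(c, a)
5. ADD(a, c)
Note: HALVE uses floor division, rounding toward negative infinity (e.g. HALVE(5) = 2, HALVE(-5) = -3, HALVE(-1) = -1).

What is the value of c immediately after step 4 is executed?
c = 2

Tracing c through execution:
Initial: c = 10
After step 1 (HALVE(a)): c = 10
After step 2 (SQUARE(q)): c = 10
After step 3 (HALVE(c)): c = 5
After step 4 (COPY(c, a)): c = 2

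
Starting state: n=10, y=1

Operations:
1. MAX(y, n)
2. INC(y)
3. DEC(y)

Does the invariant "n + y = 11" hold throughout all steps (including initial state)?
No, violated after step 1

The invariant is violated after step 1.

State at each step:
Initial: n=10, y=1
After step 1: n=10, y=10
After step 2: n=10, y=11
After step 3: n=10, y=10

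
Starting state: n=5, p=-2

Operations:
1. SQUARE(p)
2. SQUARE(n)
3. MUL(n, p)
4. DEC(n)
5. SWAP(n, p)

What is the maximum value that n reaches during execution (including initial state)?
100

Values of n at each step:
Initial: n = 5
After step 1: n = 5
After step 2: n = 25
After step 3: n = 100 ← maximum
After step 4: n = 99
After step 5: n = 4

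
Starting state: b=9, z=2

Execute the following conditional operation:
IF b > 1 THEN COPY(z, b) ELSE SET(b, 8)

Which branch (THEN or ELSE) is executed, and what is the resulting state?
Branch: THEN, Final state: b=9, z=9

Evaluating condition: b > 1
b = 9
Condition is True, so THEN branch executes
After COPY(z, b): b=9, z=9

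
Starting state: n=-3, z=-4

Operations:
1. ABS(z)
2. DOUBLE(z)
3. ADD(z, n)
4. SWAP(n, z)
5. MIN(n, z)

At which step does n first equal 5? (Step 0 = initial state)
Step 4

Tracing n:
Initial: n = -3
After step 1: n = -3
After step 2: n = -3
After step 3: n = -3
After step 4: n = 5 ← first occurrence
After step 5: n = -3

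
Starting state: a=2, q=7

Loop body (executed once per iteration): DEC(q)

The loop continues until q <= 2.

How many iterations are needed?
5

Tracing iterations:
Initial: a=2, q=7
After iteration 1: a=2, q=6
After iteration 2: a=2, q=5
After iteration 3: a=2, q=4
After iteration 4: a=2, q=3
After iteration 5: a=2, q=2
q <= 2 now holds, so the loop exits after 5 iterations.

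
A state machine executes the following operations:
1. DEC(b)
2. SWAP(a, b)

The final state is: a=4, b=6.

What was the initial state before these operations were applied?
a=6, b=5

Working backwards:
Final state: a=4, b=6
Before step 2 (SWAP(a, b)): a=6, b=4
Before step 1 (DEC(b)): a=6, b=5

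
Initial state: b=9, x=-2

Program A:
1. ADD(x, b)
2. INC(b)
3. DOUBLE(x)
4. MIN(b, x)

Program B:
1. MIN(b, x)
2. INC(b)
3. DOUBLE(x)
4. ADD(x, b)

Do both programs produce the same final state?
No

Program A final state: b=10, x=14
Program B final state: b=-1, x=-5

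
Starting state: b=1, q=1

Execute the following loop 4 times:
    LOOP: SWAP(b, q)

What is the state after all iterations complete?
b=1, q=1

Iteration trace:
Start: b=1, q=1
After iteration 1: b=1, q=1
After iteration 2: b=1, q=1
After iteration 3: b=1, q=1
After iteration 4: b=1, q=1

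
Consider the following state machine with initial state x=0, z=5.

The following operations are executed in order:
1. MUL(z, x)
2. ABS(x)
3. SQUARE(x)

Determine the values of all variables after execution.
{x: 0, z: 0}

Step-by-step execution:
Initial: x=0, z=5
After step 1 (MUL(z, x)): x=0, z=0
After step 2 (ABS(x)): x=0, z=0
After step 3 (SQUARE(x)): x=0, z=0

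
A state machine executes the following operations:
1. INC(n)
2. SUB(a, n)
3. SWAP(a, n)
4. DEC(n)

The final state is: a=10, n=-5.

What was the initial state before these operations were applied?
a=6, n=9

Working backwards:
Final state: a=10, n=-5
Before step 4 (DEC(n)): a=10, n=-4
Before step 3 (SWAP(a, n)): a=-4, n=10
Before step 2 (SUB(a, n)): a=6, n=10
Before step 1 (INC(n)): a=6, n=9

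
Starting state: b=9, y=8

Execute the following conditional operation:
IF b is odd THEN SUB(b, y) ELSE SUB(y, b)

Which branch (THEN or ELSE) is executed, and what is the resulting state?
Branch: THEN, Final state: b=1, y=8

Evaluating condition: b is odd
Condition is True, so THEN branch executes
After SUB(b, y): b=1, y=8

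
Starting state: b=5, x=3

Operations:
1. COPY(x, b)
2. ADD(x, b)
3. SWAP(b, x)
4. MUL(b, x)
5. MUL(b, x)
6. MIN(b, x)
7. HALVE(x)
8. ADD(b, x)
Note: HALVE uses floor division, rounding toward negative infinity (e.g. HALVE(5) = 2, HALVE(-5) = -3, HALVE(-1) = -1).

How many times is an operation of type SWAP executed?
1

Counting SWAP operations:
Step 3: SWAP(b, x) ← SWAP
Total: 1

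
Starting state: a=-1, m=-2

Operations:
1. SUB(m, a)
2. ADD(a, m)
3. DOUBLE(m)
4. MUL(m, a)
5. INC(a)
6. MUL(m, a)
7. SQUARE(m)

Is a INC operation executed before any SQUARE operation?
Yes

First INC: step 5
First SQUARE: step 7
Since 5 < 7, INC comes first.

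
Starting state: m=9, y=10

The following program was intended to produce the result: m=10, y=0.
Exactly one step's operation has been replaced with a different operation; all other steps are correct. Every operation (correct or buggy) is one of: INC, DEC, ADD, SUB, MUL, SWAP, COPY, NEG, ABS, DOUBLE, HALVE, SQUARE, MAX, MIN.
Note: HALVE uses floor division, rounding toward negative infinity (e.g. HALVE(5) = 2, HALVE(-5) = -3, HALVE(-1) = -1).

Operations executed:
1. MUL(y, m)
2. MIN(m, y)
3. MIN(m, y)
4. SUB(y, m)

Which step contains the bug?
Step 1

Trace with buggy code:
Initial: m=9, y=10
After step 1: m=9, y=90
After step 2: m=9, y=90
After step 3: m=9, y=90
After step 4: m=9, y=81
Actual final m=9, y=81 ≠ expected m=10, y=0.
Step 1 is the only position where a single-operation replacement can produce the expected result.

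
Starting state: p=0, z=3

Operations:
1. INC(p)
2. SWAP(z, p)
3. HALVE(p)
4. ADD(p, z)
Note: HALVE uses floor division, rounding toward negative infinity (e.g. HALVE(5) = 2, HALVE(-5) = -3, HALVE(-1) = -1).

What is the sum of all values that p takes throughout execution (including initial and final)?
7

Values of p at each step:
Initial: p = 0
After step 1: p = 1
After step 2: p = 3
After step 3: p = 1
After step 4: p = 2
Sum = 0 + 1 + 3 + 1 + 2 = 7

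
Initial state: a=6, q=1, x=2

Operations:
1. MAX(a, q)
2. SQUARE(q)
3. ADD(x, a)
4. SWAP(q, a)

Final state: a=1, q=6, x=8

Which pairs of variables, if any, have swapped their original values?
(q, a)

Comparing initial and final values:
q: 1 → 6
a: 6 → 1
x: 2 → 8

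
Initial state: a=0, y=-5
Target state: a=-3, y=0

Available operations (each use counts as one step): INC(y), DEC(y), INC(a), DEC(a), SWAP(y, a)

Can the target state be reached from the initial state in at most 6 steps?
Yes

Path (3 steps): INC(y) → INC(y) → SWAP(y, a)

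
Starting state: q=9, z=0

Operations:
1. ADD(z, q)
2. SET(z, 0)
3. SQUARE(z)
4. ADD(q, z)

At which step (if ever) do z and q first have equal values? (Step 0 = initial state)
Step 1

z and q first become equal after step 1.

Comparing values at each step:
Initial: z=0, q=9
After step 1: z=9, q=9 ← equal!
After step 2: z=0, q=9
After step 3: z=0, q=9
After step 4: z=0, q=9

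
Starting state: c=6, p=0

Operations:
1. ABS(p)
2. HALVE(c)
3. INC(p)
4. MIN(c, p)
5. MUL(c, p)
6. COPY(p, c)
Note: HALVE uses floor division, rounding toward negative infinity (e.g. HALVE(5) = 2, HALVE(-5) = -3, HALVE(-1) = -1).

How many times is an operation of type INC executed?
1

Counting INC operations:
Step 3: INC(p) ← INC
Total: 1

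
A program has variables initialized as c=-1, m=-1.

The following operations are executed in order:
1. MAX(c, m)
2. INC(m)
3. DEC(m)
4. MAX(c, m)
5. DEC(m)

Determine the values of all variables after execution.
{c: -1, m: -2}

Step-by-step execution:
Initial: c=-1, m=-1
After step 1 (MAX(c, m)): c=-1, m=-1
After step 2 (INC(m)): c=-1, m=0
After step 3 (DEC(m)): c=-1, m=-1
After step 4 (MAX(c, m)): c=-1, m=-1
After step 5 (DEC(m)): c=-1, m=-2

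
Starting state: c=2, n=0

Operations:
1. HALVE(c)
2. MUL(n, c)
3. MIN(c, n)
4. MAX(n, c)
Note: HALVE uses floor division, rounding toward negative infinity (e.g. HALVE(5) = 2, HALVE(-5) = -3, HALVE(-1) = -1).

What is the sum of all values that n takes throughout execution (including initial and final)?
0

Values of n at each step:
Initial: n = 0
After step 1: n = 0
After step 2: n = 0
After step 3: n = 0
After step 4: n = 0
Sum = 0 + 0 + 0 + 0 + 0 = 0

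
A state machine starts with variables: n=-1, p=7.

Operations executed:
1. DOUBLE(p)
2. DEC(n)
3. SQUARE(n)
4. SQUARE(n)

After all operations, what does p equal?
p = 14

Tracing execution:
Step 1: DOUBLE(p) → p = 14
Step 2: DEC(n) → p = 14
Step 3: SQUARE(n) → p = 14
Step 4: SQUARE(n) → p = 14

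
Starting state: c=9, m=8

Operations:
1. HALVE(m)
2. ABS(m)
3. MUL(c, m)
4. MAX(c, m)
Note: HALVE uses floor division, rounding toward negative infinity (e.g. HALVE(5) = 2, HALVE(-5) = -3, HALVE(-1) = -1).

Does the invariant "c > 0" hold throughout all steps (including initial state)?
Yes

The invariant holds at every step.

State at each step:
Initial: c=9, m=8
After step 1: c=9, m=4
After step 2: c=9, m=4
After step 3: c=36, m=4
After step 4: c=36, m=4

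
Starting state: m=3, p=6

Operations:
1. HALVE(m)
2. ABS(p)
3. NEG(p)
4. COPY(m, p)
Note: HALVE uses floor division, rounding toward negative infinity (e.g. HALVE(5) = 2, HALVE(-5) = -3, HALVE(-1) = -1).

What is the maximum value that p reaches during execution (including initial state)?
6

Values of p at each step:
Initial: p = 6 ← maximum
After step 1: p = 6
After step 2: p = 6
After step 3: p = -6
After step 4: p = -6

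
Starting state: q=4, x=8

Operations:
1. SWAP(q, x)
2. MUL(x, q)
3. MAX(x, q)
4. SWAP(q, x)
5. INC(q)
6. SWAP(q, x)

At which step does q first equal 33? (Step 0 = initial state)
Step 5

Tracing q:
Initial: q = 4
After step 1: q = 8
After step 2: q = 8
After step 3: q = 8
After step 4: q = 32
After step 5: q = 33 ← first occurrence
After step 6: q = 8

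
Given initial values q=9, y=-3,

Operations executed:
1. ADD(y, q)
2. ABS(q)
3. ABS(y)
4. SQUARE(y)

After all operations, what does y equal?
y = 36

Tracing execution:
Step 1: ADD(y, q) → y = 6
Step 2: ABS(q) → y = 6
Step 3: ABS(y) → y = 6
Step 4: SQUARE(y) → y = 36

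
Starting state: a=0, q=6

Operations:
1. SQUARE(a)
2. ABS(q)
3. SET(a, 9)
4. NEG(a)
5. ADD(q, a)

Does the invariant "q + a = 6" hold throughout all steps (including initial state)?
No, violated after step 3

The invariant is violated after step 3.

State at each step:
Initial: a=0, q=6
After step 1: a=0, q=6
After step 2: a=0, q=6
After step 3: a=9, q=6
After step 4: a=-9, q=6
After step 5: a=-9, q=-3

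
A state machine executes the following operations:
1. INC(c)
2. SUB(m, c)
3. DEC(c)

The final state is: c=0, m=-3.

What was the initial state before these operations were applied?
c=0, m=-2

Working backwards:
Final state: c=0, m=-3
Before step 3 (DEC(c)): c=1, m=-3
Before step 2 (SUB(m, c)): c=1, m=-2
Before step 1 (INC(c)): c=0, m=-2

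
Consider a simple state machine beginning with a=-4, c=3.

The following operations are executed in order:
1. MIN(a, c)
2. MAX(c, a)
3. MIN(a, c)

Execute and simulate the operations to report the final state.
{a: -4, c: 3}

Step-by-step execution:
Initial: a=-4, c=3
After step 1 (MIN(a, c)): a=-4, c=3
After step 2 (MAX(c, a)): a=-4, c=3
After step 3 (MIN(a, c)): a=-4, c=3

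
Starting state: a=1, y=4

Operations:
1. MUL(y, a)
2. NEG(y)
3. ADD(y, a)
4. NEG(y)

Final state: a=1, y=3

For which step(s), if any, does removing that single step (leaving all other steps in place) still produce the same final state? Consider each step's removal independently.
Step(s) 1

Testing removal of each single step:
Without step 1: final = a=1, y=3 (same)
Without step 2: final = a=1, y=-5 (different)
Without step 3: final = a=1, y=4 (different)
Without step 4: final = a=1, y=-3 (different)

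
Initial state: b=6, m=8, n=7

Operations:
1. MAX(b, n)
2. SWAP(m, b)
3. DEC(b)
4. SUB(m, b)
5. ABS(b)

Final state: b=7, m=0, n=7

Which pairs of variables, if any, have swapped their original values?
None

Comparing initial and final values:
m: 8 → 0
n: 7 → 7
b: 6 → 7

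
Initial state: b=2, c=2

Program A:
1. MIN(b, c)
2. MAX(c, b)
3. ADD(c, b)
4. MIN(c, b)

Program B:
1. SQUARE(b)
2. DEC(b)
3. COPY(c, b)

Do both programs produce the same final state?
No

Program A final state: b=2, c=2
Program B final state: b=3, c=3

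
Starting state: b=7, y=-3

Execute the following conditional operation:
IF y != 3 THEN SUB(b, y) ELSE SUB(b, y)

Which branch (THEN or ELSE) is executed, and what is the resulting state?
Branch: THEN, Final state: b=10, y=-3

Evaluating condition: y != 3
y = -3
Condition is True, so THEN branch executes
After SUB(b, y): b=10, y=-3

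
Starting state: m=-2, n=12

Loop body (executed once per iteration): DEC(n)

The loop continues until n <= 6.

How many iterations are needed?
6

Tracing iterations:
Initial: m=-2, n=12
After iteration 1: m=-2, n=11
After iteration 2: m=-2, n=10
After iteration 3: m=-2, n=9
After iteration 4: m=-2, n=8
After iteration 5: m=-2, n=7
After iteration 6: m=-2, n=6
n <= 6 now holds, so the loop exits after 6 iterations.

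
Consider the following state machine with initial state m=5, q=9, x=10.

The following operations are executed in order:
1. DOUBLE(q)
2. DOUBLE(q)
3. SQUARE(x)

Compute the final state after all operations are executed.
{m: 5, q: 36, x: 100}

Step-by-step execution:
Initial: m=5, q=9, x=10
After step 1 (DOUBLE(q)): m=5, q=18, x=10
After step 2 (DOUBLE(q)): m=5, q=36, x=10
After step 3 (SQUARE(x)): m=5, q=36, x=100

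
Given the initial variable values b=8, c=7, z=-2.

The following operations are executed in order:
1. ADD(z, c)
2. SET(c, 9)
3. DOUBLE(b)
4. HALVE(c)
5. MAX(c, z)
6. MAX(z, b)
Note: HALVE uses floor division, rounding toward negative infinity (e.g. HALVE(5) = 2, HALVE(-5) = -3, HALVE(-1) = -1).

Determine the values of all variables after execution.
{b: 16, c: 5, z: 16}

Step-by-step execution:
Initial: b=8, c=7, z=-2
After step 1 (ADD(z, c)): b=8, c=7, z=5
After step 2 (SET(c, 9)): b=8, c=9, z=5
After step 3 (DOUBLE(b)): b=16, c=9, z=5
After step 4 (HALVE(c)): b=16, c=4, z=5
After step 5 (MAX(c, z)): b=16, c=5, z=5
After step 6 (MAX(z, b)): b=16, c=5, z=16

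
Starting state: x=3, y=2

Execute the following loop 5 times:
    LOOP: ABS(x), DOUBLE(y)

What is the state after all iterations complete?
x=3, y=64

Iteration trace:
Start: x=3, y=2
After iteration 1: x=3, y=4
After iteration 2: x=3, y=8
After iteration 3: x=3, y=16
After iteration 4: x=3, y=32
After iteration 5: x=3, y=64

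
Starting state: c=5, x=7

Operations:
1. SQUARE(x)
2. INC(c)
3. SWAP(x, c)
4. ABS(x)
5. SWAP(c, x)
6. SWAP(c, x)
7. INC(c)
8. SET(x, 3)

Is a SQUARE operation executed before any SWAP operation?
Yes

First SQUARE: step 1
First SWAP: step 3
Since 1 < 3, SQUARE comes first.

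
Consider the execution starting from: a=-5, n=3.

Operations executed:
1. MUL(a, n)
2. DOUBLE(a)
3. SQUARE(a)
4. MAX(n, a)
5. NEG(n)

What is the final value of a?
a = 900

Tracing execution:
Step 1: MUL(a, n) → a = -15
Step 2: DOUBLE(a) → a = -30
Step 3: SQUARE(a) → a = 900
Step 4: MAX(n, a) → a = 900
Step 5: NEG(n) → a = 900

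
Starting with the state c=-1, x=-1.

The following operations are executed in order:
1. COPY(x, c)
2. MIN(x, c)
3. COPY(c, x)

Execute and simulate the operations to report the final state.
{c: -1, x: -1}

Step-by-step execution:
Initial: c=-1, x=-1
After step 1 (COPY(x, c)): c=-1, x=-1
After step 2 (MIN(x, c)): c=-1, x=-1
After step 3 (COPY(c, x)): c=-1, x=-1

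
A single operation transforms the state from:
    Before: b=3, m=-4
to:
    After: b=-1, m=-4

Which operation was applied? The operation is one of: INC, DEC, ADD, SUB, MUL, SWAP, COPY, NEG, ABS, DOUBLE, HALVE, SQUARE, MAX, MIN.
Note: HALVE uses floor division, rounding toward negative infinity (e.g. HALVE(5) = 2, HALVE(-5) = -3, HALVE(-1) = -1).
ADD(b, m)

Analyzing the change:
Before: b=3, m=-4
After: b=-1, m=-4
Variable b changed from 3 to -1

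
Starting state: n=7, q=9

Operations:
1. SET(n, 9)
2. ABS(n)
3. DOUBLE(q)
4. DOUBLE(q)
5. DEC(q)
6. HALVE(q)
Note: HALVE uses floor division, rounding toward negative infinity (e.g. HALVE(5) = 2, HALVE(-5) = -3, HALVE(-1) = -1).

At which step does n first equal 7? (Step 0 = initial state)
Step 0

Tracing n:
Initial: n = 7 ← first occurrence
After step 1: n = 9
After step 2: n = 9
After step 3: n = 9
After step 4: n = 9
After step 5: n = 9
After step 6: n = 9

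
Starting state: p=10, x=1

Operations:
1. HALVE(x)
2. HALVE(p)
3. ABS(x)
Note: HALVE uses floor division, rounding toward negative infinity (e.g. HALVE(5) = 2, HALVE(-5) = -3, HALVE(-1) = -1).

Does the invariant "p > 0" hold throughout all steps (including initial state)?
Yes

The invariant holds at every step.

State at each step:
Initial: p=10, x=1
After step 1: p=10, x=0
After step 2: p=5, x=0
After step 3: p=5, x=0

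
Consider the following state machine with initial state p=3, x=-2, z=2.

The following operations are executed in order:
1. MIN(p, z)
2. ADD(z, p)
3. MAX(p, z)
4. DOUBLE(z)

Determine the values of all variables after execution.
{p: 4, x: -2, z: 8}

Step-by-step execution:
Initial: p=3, x=-2, z=2
After step 1 (MIN(p, z)): p=2, x=-2, z=2
After step 2 (ADD(z, p)): p=2, x=-2, z=4
After step 3 (MAX(p, z)): p=4, x=-2, z=4
After step 4 (DOUBLE(z)): p=4, x=-2, z=8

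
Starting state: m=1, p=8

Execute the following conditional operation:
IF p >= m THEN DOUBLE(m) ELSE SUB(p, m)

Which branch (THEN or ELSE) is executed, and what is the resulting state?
Branch: THEN, Final state: m=2, p=8

Evaluating condition: p >= m
p = 8, m = 1
Condition is True, so THEN branch executes
After DOUBLE(m): m=2, p=8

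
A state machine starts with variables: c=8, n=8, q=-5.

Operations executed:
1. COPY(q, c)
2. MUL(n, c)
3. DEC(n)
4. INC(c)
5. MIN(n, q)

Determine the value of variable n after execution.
n = 8

Tracing execution:
Step 1: COPY(q, c) → n = 8
Step 2: MUL(n, c) → n = 64
Step 3: DEC(n) → n = 63
Step 4: INC(c) → n = 63
Step 5: MIN(n, q) → n = 8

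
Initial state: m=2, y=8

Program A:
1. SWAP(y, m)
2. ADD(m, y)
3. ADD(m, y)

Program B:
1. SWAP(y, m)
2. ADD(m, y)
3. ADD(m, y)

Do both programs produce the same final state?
Yes

Program A final state: m=12, y=2
Program B final state: m=12, y=2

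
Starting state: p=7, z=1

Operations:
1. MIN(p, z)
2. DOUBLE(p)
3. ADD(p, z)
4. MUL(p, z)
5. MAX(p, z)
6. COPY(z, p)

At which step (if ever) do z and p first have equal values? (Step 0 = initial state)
Step 1

z and p first become equal after step 1.

Comparing values at each step:
Initial: z=1, p=7
After step 1: z=1, p=1 ← equal!
After step 2: z=1, p=2
After step 3: z=1, p=3
After step 4: z=1, p=3
After step 5: z=1, p=3
After step 6: z=3, p=3 ← equal!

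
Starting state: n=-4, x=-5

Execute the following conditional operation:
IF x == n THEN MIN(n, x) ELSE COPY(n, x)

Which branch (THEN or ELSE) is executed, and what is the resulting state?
Branch: ELSE, Final state: n=-5, x=-5

Evaluating condition: x == n
x = -5, n = -4
Condition is False, so ELSE branch executes
After COPY(n, x): n=-5, x=-5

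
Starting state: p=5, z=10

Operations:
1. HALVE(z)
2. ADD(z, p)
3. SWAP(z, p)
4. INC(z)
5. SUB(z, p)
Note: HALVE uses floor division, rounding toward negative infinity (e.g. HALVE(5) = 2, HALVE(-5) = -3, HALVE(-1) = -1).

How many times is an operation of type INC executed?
1

Counting INC operations:
Step 4: INC(z) ← INC
Total: 1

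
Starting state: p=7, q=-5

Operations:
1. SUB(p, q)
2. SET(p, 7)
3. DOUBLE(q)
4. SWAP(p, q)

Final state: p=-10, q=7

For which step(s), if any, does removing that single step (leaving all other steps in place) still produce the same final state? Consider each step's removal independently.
Step(s) 1

Testing removal of each single step:
Without step 1: final = p=-10, q=7 (same)
Without step 2: final = p=-10, q=12 (different)
Without step 3: final = p=-5, q=7 (different)
Without step 4: final = p=7, q=-10 (different)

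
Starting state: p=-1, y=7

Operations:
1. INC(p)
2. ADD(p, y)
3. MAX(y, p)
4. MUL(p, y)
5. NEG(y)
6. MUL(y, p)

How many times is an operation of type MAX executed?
1

Counting MAX operations:
Step 3: MAX(y, p) ← MAX
Total: 1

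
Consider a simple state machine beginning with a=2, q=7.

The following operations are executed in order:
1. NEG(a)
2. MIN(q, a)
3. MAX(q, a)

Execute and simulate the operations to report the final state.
{a: -2, q: -2}

Step-by-step execution:
Initial: a=2, q=7
After step 1 (NEG(a)): a=-2, q=7
After step 2 (MIN(q, a)): a=-2, q=-2
After step 3 (MAX(q, a)): a=-2, q=-2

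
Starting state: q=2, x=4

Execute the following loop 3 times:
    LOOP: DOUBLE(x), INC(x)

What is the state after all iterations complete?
q=2, x=39

Iteration trace:
Start: q=2, x=4
After iteration 1: q=2, x=9
After iteration 2: q=2, x=19
After iteration 3: q=2, x=39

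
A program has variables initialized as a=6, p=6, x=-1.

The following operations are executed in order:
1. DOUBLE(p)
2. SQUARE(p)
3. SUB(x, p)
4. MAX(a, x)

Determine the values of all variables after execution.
{a: 6, p: 144, x: -145}

Step-by-step execution:
Initial: a=6, p=6, x=-1
After step 1 (DOUBLE(p)): a=6, p=12, x=-1
After step 2 (SQUARE(p)): a=6, p=144, x=-1
After step 3 (SUB(x, p)): a=6, p=144, x=-145
After step 4 (MAX(a, x)): a=6, p=144, x=-145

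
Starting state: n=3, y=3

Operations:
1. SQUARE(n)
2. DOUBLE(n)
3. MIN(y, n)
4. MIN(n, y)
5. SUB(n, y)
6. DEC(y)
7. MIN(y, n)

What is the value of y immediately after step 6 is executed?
y = 2

Tracing y through execution:
Initial: y = 3
After step 1 (SQUARE(n)): y = 3
After step 2 (DOUBLE(n)): y = 3
After step 3 (MIN(y, n)): y = 3
After step 4 (MIN(n, y)): y = 3
After step 5 (SUB(n, y)): y = 3
After step 6 (DEC(y)): y = 2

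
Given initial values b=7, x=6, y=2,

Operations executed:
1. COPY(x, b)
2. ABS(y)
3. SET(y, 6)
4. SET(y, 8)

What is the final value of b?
b = 7

Tracing execution:
Step 1: COPY(x, b) → b = 7
Step 2: ABS(y) → b = 7
Step 3: SET(y, 6) → b = 7
Step 4: SET(y, 8) → b = 7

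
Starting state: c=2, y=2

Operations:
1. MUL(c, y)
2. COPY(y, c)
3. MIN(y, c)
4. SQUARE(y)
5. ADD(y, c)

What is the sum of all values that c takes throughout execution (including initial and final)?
22

Values of c at each step:
Initial: c = 2
After step 1: c = 4
After step 2: c = 4
After step 3: c = 4
After step 4: c = 4
After step 5: c = 4
Sum = 2 + 4 + 4 + 4 + 4 + 4 = 22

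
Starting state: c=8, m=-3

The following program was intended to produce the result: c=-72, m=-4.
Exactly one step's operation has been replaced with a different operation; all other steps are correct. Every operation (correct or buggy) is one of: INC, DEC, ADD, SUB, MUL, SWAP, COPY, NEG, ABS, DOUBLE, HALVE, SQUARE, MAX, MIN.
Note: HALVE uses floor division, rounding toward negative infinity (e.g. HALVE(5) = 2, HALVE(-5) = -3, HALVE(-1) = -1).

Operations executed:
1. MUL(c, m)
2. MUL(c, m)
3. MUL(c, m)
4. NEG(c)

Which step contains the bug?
Step 3

Trace with buggy code:
Initial: c=8, m=-3
After step 1: c=-24, m=-3
After step 2: c=72, m=-3
After step 3: c=-216, m=-3
After step 4: c=216, m=-3
Actual final c=216, m=-3 ≠ expected c=-72, m=-4.
Step 3 is the only position where a single-operation replacement can produce the expected result.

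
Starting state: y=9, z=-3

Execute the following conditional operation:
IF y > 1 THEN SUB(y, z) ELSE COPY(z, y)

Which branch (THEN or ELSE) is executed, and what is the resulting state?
Branch: THEN, Final state: y=12, z=-3

Evaluating condition: y > 1
y = 9
Condition is True, so THEN branch executes
After SUB(y, z): y=12, z=-3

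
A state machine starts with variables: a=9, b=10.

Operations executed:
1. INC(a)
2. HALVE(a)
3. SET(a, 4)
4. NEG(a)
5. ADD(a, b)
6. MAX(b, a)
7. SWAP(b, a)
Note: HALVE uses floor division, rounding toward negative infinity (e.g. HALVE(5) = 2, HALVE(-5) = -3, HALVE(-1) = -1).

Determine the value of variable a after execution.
a = 10

Tracing execution:
Step 1: INC(a) → a = 10
Step 2: HALVE(a) → a = 5
Step 3: SET(a, 4) → a = 4
Step 4: NEG(a) → a = -4
Step 5: ADD(a, b) → a = 6
Step 6: MAX(b, a) → a = 6
Step 7: SWAP(b, a) → a = 10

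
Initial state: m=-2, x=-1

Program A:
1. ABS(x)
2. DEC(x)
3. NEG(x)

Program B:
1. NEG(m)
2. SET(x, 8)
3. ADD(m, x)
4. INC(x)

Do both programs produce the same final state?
No

Program A final state: m=-2, x=0
Program B final state: m=10, x=9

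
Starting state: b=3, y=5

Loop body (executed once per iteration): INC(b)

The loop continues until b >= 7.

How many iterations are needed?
4

Tracing iterations:
Initial: b=3, y=5
After iteration 1: b=4, y=5
After iteration 2: b=5, y=5
After iteration 3: b=6, y=5
After iteration 4: b=7, y=5
b >= 7 now holds, so the loop exits after 4 iterations.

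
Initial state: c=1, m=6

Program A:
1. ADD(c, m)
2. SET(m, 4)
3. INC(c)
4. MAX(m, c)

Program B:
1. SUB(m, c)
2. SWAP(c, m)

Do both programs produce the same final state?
No

Program A final state: c=8, m=8
Program B final state: c=5, m=1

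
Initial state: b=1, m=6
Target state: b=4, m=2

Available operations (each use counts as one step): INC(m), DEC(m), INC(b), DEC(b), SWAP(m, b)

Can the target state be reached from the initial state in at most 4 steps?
Yes

Path (4 steps): DEC(m) → DEC(m) → INC(b) → SWAP(m, b)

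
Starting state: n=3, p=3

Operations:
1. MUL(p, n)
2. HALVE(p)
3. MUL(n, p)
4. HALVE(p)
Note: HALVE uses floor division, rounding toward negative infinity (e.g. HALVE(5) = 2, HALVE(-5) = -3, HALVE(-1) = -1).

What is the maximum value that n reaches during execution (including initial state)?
12

Values of n at each step:
Initial: n = 3
After step 1: n = 3
After step 2: n = 3
After step 3: n = 12 ← maximum
After step 4: n = 12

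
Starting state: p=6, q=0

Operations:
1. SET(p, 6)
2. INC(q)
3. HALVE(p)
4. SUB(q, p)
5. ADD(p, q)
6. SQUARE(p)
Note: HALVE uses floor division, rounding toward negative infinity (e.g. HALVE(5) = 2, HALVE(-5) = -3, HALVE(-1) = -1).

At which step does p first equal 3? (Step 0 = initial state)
Step 3

Tracing p:
Initial: p = 6
After step 1: p = 6
After step 2: p = 6
After step 3: p = 3 ← first occurrence
After step 4: p = 3
After step 5: p = 1
After step 6: p = 1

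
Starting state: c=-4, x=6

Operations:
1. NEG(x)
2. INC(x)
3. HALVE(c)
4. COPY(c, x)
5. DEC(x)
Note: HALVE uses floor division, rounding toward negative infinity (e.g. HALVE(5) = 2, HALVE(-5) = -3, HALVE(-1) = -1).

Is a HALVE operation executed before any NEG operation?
No

First HALVE: step 3
First NEG: step 1
Since 3 > 1, NEG comes first.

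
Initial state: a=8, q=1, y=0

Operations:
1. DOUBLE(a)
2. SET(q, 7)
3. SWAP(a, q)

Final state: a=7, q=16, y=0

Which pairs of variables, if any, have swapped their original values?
None

Comparing initial and final values:
q: 1 → 16
y: 0 → 0
a: 8 → 7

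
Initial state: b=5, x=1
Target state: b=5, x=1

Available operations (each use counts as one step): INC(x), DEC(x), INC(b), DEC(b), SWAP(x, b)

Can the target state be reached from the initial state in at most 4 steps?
Yes

Path (0 steps): 0 steps (already at target)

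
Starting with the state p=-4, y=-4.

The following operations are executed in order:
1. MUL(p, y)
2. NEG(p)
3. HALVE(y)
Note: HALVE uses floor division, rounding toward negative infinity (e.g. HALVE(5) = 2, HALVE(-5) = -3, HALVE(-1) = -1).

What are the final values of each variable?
{p: -16, y: -2}

Step-by-step execution:
Initial: p=-4, y=-4
After step 1 (MUL(p, y)): p=16, y=-4
After step 2 (NEG(p)): p=-16, y=-4
After step 3 (HALVE(y)): p=-16, y=-2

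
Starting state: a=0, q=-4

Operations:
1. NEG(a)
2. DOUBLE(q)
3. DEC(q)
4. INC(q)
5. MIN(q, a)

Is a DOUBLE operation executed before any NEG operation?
No

First DOUBLE: step 2
First NEG: step 1
Since 2 > 1, NEG comes first.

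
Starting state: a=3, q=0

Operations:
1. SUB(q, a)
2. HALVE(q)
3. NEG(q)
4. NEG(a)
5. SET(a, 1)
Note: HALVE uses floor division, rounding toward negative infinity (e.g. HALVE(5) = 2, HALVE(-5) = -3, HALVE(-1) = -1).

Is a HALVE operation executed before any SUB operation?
No

First HALVE: step 2
First SUB: step 1
Since 2 > 1, SUB comes first.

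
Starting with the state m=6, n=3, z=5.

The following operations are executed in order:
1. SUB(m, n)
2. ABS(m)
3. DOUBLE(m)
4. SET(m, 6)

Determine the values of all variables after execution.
{m: 6, n: 3, z: 5}

Step-by-step execution:
Initial: m=6, n=3, z=5
After step 1 (SUB(m, n)): m=3, n=3, z=5
After step 2 (ABS(m)): m=3, n=3, z=5
After step 3 (DOUBLE(m)): m=6, n=3, z=5
After step 4 (SET(m, 6)): m=6, n=3, z=5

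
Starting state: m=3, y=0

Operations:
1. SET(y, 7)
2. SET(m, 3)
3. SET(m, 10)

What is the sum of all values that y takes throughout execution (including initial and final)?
21

Values of y at each step:
Initial: y = 0
After step 1: y = 7
After step 2: y = 7
After step 3: y = 7
Sum = 0 + 7 + 7 + 7 = 21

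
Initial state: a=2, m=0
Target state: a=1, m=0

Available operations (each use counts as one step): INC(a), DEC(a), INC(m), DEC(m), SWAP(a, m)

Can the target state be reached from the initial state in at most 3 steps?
Yes

Path (1 step): DEC(a)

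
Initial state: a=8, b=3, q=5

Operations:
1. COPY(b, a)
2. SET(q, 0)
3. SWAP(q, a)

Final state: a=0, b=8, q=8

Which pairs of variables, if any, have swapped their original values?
None

Comparing initial and final values:
a: 8 → 0
b: 3 → 8
q: 5 → 8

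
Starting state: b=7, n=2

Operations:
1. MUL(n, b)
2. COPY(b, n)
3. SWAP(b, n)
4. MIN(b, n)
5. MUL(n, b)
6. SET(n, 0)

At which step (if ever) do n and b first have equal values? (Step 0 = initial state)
Step 2

n and b first become equal after step 2.

Comparing values at each step:
Initial: n=2, b=7
After step 1: n=14, b=7
After step 2: n=14, b=14 ← equal!
After step 3: n=14, b=14 ← equal!
After step 4: n=14, b=14 ← equal!
After step 5: n=196, b=14
After step 6: n=0, b=14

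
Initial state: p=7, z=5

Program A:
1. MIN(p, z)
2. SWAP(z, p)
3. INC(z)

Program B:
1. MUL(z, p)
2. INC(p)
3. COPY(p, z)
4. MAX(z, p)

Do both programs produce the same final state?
No

Program A final state: p=5, z=6
Program B final state: p=35, z=35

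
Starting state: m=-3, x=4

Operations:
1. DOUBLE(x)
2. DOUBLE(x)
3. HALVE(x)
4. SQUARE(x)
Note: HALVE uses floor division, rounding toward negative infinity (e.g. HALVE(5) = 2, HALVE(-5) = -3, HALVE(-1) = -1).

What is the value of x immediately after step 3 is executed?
x = 8

Tracing x through execution:
Initial: x = 4
After step 1 (DOUBLE(x)): x = 8
After step 2 (DOUBLE(x)): x = 16
After step 3 (HALVE(x)): x = 8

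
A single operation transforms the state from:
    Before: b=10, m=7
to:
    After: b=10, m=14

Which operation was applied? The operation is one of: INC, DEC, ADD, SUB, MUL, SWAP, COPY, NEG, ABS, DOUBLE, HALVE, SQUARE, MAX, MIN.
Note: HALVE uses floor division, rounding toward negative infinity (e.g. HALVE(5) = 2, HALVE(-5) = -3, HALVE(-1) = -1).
DOUBLE(m)

Analyzing the change:
Before: b=10, m=7
After: b=10, m=14
Variable m changed from 7 to 14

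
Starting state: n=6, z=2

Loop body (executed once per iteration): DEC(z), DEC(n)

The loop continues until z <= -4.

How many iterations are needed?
6

Tracing iterations:
Initial: n=6, z=2
After iteration 1: n=5, z=1
After iteration 2: n=4, z=0
After iteration 3: n=3, z=-1
After iteration 4: n=2, z=-2
After iteration 5: n=1, z=-3
After iteration 6: n=0, z=-4
z <= -4 now holds, so the loop exits after 6 iterations.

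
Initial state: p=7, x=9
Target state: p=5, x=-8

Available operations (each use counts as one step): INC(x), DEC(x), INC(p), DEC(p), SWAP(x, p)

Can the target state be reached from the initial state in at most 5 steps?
No

The target state cannot be reached within 5 steps.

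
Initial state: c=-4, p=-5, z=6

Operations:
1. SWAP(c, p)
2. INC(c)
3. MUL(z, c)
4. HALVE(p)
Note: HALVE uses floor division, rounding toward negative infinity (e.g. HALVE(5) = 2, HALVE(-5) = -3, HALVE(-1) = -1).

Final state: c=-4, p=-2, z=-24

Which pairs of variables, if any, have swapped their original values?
None

Comparing initial and final values:
z: 6 → -24
c: -4 → -4
p: -5 → -2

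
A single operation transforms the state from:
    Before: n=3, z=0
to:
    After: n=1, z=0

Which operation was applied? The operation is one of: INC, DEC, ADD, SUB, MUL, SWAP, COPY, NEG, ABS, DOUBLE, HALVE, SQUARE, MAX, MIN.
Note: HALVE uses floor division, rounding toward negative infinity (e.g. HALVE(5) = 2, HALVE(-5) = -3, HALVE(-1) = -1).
HALVE(n)

Analyzing the change:
Before: n=3, z=0
After: n=1, z=0
Variable n changed from 3 to 1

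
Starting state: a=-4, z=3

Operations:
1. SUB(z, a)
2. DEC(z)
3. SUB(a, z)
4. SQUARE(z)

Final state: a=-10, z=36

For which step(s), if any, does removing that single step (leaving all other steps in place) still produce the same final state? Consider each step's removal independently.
None - removing any single step changes the final result

Testing removal of each single step:
Without step 1: final = a=-6, z=4 (different)
Without step 2: final = a=-11, z=49 (different)
Without step 3: final = a=-4, z=36 (different)
Without step 4: final = a=-10, z=6 (different)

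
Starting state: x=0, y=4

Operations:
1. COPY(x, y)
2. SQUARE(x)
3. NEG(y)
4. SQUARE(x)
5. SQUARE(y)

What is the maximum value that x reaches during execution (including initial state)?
256

Values of x at each step:
Initial: x = 0
After step 1: x = 4
After step 2: x = 16
After step 3: x = 16
After step 4: x = 256 ← maximum
After step 5: x = 256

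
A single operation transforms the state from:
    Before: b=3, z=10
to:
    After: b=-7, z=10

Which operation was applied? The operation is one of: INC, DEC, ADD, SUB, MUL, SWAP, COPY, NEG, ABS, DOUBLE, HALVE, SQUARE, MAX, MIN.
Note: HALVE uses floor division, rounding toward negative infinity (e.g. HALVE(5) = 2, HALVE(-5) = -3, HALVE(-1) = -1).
SUB(b, z)

Analyzing the change:
Before: b=3, z=10
After: b=-7, z=10
Variable b changed from 3 to -7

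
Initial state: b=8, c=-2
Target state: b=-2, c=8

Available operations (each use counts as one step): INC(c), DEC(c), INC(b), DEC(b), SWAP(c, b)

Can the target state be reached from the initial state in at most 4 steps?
Yes

Path (1 step): SWAP(c, b)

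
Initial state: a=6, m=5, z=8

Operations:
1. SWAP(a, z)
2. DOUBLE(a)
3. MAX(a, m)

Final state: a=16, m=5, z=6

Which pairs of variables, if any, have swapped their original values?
None

Comparing initial and final values:
m: 5 → 5
a: 6 → 16
z: 8 → 6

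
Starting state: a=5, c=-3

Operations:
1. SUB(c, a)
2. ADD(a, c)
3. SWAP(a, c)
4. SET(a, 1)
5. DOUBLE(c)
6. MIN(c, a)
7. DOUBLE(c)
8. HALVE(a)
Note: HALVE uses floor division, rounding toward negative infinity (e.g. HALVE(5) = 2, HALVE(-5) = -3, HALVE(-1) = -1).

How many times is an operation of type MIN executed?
1

Counting MIN operations:
Step 6: MIN(c, a) ← MIN
Total: 1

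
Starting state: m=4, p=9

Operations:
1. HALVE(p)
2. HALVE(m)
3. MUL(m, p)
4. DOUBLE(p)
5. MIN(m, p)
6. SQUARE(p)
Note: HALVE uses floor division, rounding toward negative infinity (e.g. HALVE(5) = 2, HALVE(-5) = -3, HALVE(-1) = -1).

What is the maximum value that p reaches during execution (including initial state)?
64

Values of p at each step:
Initial: p = 9
After step 1: p = 4
After step 2: p = 4
After step 3: p = 4
After step 4: p = 8
After step 5: p = 8
After step 6: p = 64 ← maximum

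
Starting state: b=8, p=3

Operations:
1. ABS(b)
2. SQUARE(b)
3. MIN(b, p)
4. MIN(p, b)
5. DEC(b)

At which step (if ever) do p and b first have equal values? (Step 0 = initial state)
Step 3

p and b first become equal after step 3.

Comparing values at each step:
Initial: p=3, b=8
After step 1: p=3, b=8
After step 2: p=3, b=64
After step 3: p=3, b=3 ← equal!
After step 4: p=3, b=3 ← equal!
After step 5: p=3, b=2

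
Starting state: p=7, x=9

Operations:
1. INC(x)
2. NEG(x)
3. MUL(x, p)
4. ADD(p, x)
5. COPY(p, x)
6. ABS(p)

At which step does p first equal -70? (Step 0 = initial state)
Step 5

Tracing p:
Initial: p = 7
After step 1: p = 7
After step 2: p = 7
After step 3: p = 7
After step 4: p = -63
After step 5: p = -70 ← first occurrence
After step 6: p = 70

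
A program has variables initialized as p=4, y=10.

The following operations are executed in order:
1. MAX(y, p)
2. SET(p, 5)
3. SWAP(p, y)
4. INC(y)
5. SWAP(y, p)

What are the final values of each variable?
{p: 6, y: 10}

Step-by-step execution:
Initial: p=4, y=10
After step 1 (MAX(y, p)): p=4, y=10
After step 2 (SET(p, 5)): p=5, y=10
After step 3 (SWAP(p, y)): p=10, y=5
After step 4 (INC(y)): p=10, y=6
After step 5 (SWAP(y, p)): p=6, y=10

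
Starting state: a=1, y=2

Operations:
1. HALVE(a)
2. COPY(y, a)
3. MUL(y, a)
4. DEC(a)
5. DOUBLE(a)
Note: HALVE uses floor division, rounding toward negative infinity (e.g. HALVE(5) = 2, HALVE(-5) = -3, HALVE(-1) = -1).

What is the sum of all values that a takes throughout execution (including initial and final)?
-2

Values of a at each step:
Initial: a = 1
After step 1: a = 0
After step 2: a = 0
After step 3: a = 0
After step 4: a = -1
After step 5: a = -2
Sum = 1 + 0 + 0 + 0 + -1 + -2 = -2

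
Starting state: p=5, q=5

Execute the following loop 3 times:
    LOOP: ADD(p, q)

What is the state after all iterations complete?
p=20, q=5

Iteration trace:
Start: p=5, q=5
After iteration 1: p=10, q=5
After iteration 2: p=15, q=5
After iteration 3: p=20, q=5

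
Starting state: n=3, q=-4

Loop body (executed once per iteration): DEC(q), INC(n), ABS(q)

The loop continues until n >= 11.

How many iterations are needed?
8

Tracing iterations:
Initial: n=3, q=-4
After iteration 1: n=4, q=5
After iteration 2: n=5, q=4
After iteration 3: n=6, q=3
After iteration 4: n=7, q=2
After iteration 5: n=8, q=1
After iteration 6: n=9, q=0
After iteration 7: n=10, q=1
After iteration 8: n=11, q=0
n >= 11 now holds, so the loop exits after 8 iterations.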